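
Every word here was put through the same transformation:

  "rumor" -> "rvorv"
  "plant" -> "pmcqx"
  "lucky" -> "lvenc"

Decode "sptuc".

sorry

In rumor: r→r is +0, u→v is +1, m→o is +2, o→r is +3 — the shift increases by 1 each position. Each letter shifts forward by its position index (0, 1, 2, …) — the shift grows by one for each successive letter.
Decoding sptuc: s−0=s, p−1=o, t−2=r, u−3=r, c−4=y.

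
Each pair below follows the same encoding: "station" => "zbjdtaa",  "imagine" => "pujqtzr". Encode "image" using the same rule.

In station: s→z is +7, t→b is +8, a→j is +9, t→d is +10 — the shift increases by 1 each position. The shift increases by 1 at each position, starting from +7: 7, 8, 9, ….
For image: i+7=p, m+8=u, a+9=j, g+10=q, e+11=p.

pujqp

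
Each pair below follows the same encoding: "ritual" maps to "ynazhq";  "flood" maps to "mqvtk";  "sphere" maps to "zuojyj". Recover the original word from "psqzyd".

injury

Shifts by position in ritual: pos 0: r→y (+7), pos 1: i→n (+5), pos 2: t→a (+7), pos 3: u→z (+5) — repeating every 2. It's a Vigenère-style cipher with numeric key [7,5]: position i shifts by key[i mod 2].
Decoding psqzyd: p−7=i, s−5=n, q−7=j, z−5=u, y−7=r, d−5=y.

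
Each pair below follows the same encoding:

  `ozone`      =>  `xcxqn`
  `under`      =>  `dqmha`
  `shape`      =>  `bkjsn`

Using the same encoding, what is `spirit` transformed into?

Shifts by position in ozone: pos 0: o→x (+9), pos 1: z→c (+3), pos 2: o→x (+9), pos 3: n→q (+3) — repeating every 2. It's a Vigenère-style cipher with numeric key [9,3]: position i shifts by key[i mod 2].
Applying it to spirit: s+9=b, p+3=s, i+9=r, r+3=u, i+9=r, t+3=w.

bsrurw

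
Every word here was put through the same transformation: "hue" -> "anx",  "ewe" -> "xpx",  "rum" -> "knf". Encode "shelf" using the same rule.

laxey

Compare letters: h→a is +19, u→n is +19, e→x is +19 — a constant shift. Each letter is shifted forward by 19 in the alphabet (a Caesar shift of +19).
For shelf: s+19=l, h+19=a, e+19=x, l+19=e, f+19=y.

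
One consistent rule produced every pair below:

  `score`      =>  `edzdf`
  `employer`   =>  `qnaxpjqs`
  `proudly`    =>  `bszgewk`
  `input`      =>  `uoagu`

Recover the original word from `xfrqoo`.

legend

The shifts repeat in a cycle of length 3: positions 0,1,… shift by +12, +1, +11, then the pattern repeats.
Undoing it on xfrqoo: x−12=l, f−1=e, r−11=g, q−12=e, o−1=n, o−11=d.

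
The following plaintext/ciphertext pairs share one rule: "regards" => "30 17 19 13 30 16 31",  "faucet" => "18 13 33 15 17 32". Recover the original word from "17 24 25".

elm

r is letter #18 and maps to 30: an offset of 12. Each letter is replaced by its alphabet position (a=1..z=26) + 12.
Decoding 17 24 25: 17→(17−12)÷1=5=e, 24→(24−12)÷1=12=l, 25→(25−12)÷1=13=m.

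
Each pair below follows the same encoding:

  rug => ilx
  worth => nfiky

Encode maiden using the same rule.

drzuve

Each letter is shifted forward by 17 in the alphabet (a Caesar shift of +17).
For maiden: m+17=d, a+17=r, i+17=z, d+17=u, e+17=v, n+17=e.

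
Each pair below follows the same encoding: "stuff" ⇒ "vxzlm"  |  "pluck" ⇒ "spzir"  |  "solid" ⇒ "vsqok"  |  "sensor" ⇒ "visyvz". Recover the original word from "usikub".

rodent

Each letter shifts forward by (position + 3), i.e. 3, 4, 5, … — the shift grows by one for each successive letter.
Undoing it on usikub: u−3=r, s−4=o, i−5=d, k−6=e, u−7=n, b−8=t.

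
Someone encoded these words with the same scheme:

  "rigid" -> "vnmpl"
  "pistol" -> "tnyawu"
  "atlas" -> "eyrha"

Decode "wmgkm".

shade

The shift increases by 1 at each position, starting from +4: 4, 5, 6, ….
Reversing it on wmgkm: w−4=s, m−5=h, g−6=a, k−7=d, m−8=e.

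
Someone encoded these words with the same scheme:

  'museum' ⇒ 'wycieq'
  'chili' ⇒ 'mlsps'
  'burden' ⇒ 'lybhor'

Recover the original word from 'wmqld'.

might

Shifts by position in museum: pos 0: m→w (+10), pos 1: u→y (+4), pos 2: s→c (+10), pos 3: e→i (+4) — repeating every 2. It's a Vigenère-style cipher with numeric key [10,4]: position i shifts by key[i mod 2].
Decoding wmqld: w−10=m, m−4=i, q−10=g, l−4=h, d−10=t.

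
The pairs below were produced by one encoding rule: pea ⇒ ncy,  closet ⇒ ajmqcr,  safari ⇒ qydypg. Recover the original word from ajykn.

clamp

Compare letters: p→n is +24, e→c is +24, a→y is +24 — a constant shift. Each letter is shifted forward by 24 in the alphabet (a Caesar shift of +24).
Undoing it on ajykn: a−24=c, j−24=l, y−24=a, k−24=m, n−24=p.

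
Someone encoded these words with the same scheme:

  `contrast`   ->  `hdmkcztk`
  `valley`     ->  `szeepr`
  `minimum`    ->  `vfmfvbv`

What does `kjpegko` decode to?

Each letter's alphabet position (a=0..z=25) is mapped through 17·x+25 mod 26 — an affine cipher.
Decoding kjpegko: k(10)→23·(10−25)≡19=t; j(9)→23·(9−25)≡22=w; p(15)→23·(15−25)≡4=e; e(4)→23·(4−25)≡11=l; g(6)→23·(6−25)≡5=f; k(10)→23·(10−25)≡19=t; o(14)→23·(14−25)≡7=h (all mod 26).

twelfth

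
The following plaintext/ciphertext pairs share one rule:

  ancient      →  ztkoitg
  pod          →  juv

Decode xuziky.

Two steps: reverse the string, then apply a Caesar shift of +6.
Reversing it on xuziky: shift back: x−6=r, u−6=o, z−6=t, i−6=c, k−6=e, y−6=s → rotces; then reverse → sector.

sector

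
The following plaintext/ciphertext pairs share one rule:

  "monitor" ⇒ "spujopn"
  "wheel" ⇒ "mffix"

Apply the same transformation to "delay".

The output letters match the input read backwards, each shifted +1: monitor reversed is rotinom. The word is reversed, then every letter is shifted forward by 1.
For delay: reverse → yaled; then shift: y+1=z, a+1=b, l+1=m, e+1=f, d+1=e.

zbmfe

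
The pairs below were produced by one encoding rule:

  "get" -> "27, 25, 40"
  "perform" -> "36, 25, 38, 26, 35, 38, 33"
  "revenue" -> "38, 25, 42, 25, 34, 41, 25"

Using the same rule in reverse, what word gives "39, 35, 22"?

sob

g is letter #7 and maps to 27: an offset of 20. Letters become their 1-based position plus 20 (so a→21, b→22, …).
Decoding 39, 35, 22: 39→(39−20)÷1=19=s, 35→(35−20)÷1=15=o, 22→(22−20)÷1=2=b.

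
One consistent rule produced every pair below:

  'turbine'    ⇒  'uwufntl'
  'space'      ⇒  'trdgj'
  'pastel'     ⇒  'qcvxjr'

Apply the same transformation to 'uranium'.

In turbine: t→u is +1, u→w is +2, r→u is +3, b→f is +4 — the shift increases by 1 each position. The shift increases by 1 at each position, starting from +1: 1, 2, 3, ….
On uranium: u+1=v, r+2=t, a+3=d, n+4=r, i+5=n, u+6=a, m+7=t.

vtdrnat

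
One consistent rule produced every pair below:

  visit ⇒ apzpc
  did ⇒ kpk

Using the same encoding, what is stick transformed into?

rjpaz

Read the word backwards and shift each letter +7.
Applying it to stick: reverse → kcits; then shift: k+7=r, c+7=j, i+7=p, t+7=a, s+7=z.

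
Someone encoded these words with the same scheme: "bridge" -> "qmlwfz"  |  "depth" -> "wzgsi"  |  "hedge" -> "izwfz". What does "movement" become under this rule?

b(1)→q(16) and r(17)→m(12) fit y≡3x+13 (mod 26); the inverse of 3 mod 26 is 9. Each letter's alphabet position (a=0..z=25) is mapped through 3·x+13 mod 26 — an affine cipher.
For movement: m(12)→3·12+13≡23=x; o(14)→3·14+13≡3=d; v(21)→3·21+13≡24=y; e(4)→3·4+13≡25=z; m(12)→3·12+13≡23=x; e(4)→3·4+13≡25=z; n(13)→3·13+13≡0=a; t(19)→3·19+13≡18=s (all mod 26).

xdyzxzas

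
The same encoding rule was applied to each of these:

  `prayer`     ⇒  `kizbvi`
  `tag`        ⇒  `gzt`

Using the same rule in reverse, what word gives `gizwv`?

trade

Each pair mirrors across the alphabet (p↔k, r↔i, a↔z): positions sum to 25. Each letter is replaced by its mirror in the alphabet: a↔z, b↔y, c↔x, and so on (the Atbash cipher).
Undoing it on gizwv: g↔t, i↔r, z↔a, w↔d, v↔e.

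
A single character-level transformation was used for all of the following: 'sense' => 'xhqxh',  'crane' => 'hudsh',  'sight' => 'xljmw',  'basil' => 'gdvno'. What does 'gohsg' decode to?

blend

Shifts by position in sense: pos 0: s→x (+5), pos 1: e→h (+3), pos 2: n→q (+3), pos 3: s→x (+5), pos 4: e→h (+3) — repeating every 3. It's a Vigenère-style cipher with numeric key [5,3,3]: position i shifts by key[i mod 3].
Reversing it on gohsg: g−5=b, o−3=l, h−3=e, s−5=n, g−3=d.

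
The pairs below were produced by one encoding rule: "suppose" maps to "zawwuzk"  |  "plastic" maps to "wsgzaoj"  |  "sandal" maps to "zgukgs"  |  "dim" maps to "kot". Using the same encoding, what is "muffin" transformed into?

The shift depends on letter class: consonant s→z is +7, but vowel u→a is +6. Two shifts are in play — +6 for a/e/i/o/u, +7 for every other letter.
Applying it to muffin: m(cons)+7=t, u(vowel)+6=a, f(cons)+7=m, f(cons)+7=m, i(vowel)+6=o, n(cons)+7=u.

tammou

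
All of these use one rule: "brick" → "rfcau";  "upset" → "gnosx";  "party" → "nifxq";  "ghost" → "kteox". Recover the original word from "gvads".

uncle

Treating letters as 0–25, the rule is x ↦ 9x + 8 (mod 26).
Reversing it on gvads: g(6)→3·(6−8)≡20=u; v(21)→3·(21−8)≡13=n; a(0)→3·(0−8)≡2=c; d(3)→3·(3−8)≡11=l; s(18)→3·(18−8)≡4=e (all mod 26).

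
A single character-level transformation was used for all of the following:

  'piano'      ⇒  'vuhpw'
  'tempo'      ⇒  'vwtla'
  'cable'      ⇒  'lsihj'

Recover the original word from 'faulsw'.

plenty

Read the word backwards and shift each letter +7.
Decoding faulsw: shift back: f−7=y, a−7=t, u−7=n, l−7=e, s−7=l, w−7=p → ytnelp; then reverse → plenty.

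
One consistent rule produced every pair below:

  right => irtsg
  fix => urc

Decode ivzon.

realm

This is the alphabet-reversal cipher (Atbash): a becomes z, b becomes y, etc.
Undoing it on ivzon: i↔r, v↔e, z↔a, o↔l, n↔m.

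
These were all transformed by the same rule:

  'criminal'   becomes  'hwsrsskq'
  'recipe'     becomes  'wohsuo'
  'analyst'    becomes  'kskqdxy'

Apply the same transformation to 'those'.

The shift depends on letter class: consonant c→h is +5, but vowel i→s is +10. Vowels shift forward by 10 and consonants shift forward by 5.
Applying it to those: t(cons)+5=y, h(cons)+5=m, o(vowel)+10=y, s(cons)+5=x, e(vowel)+10=o.

ymyxo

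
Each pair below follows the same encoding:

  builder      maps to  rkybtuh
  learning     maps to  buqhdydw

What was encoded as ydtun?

Compare letters: b→r is +16, u→k is +16, i→y is +16 — a constant shift. This is a Caesar cipher with shift 16.
Decoding ydtun: y−16=i, d−16=n, t−16=d, u−16=e, n−16=x.

index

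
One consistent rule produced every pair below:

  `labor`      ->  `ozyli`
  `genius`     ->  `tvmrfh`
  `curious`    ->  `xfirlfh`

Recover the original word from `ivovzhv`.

Each pair mirrors across the alphabet (l↔o, a↔z, b↔y): positions sum to 25. Letters are reflected about the middle of the alphabet (position → 25−position): Atbash.
Reversing it on ivovzhv: i↔r, v↔e, o↔l, v↔e, z↔a, h↔s, v↔e.

release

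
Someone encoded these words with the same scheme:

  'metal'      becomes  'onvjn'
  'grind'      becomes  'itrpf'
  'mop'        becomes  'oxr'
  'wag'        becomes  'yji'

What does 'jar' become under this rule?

ljt

The rule splits by letter class: vowels +9, consonants +2.
For jar: j(cons)+2=l, a(vowel)+9=j, r(cons)+2=t.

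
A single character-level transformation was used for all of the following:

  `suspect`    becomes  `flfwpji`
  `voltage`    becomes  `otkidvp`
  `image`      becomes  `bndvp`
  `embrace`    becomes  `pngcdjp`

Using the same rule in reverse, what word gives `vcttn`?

This is an affine cipher: with a=0,…,z=25, each position x becomes (3x+3) mod 26.
Reversing it on vcttn: v(21)→9·(21−3)≡6=g; c(2)→9·(2−3)≡17=r; t(19)→9·(19−3)≡14=o; t(19)→9·(19−3)≡14=o; n(13)→9·(13−3)≡12=m (all mod 26).

groom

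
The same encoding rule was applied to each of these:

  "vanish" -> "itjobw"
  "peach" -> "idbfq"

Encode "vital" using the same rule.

mbujw

Two steps: reverse the string, then apply a Caesar shift of +1.
On vital: reverse → lativ; then shift: l+1=m, a+1=b, t+1=u, i+1=j, v+1=w.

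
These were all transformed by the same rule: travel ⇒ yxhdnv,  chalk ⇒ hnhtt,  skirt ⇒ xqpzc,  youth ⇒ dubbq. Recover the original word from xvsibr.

splash

In travel: t→y is +5, r→x is +6, a→h is +7, v→d is +8 — the shift increases by 1 each position. Each letter shifts forward by (position + 5), i.e. 5, 6, 7, … — the shift grows by one for each successive letter.
Decoding xvsibr: x−5=s, v−6=p, s−7=l, i−8=a, b−9=s, r−10=h.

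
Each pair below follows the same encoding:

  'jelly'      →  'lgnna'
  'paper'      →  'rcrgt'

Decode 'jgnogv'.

helmet

Compare letters: j→l is +2, e→g is +2, l→n is +2 — a constant shift. This is a Caesar cipher with shift 2.
Reversing it on jgnogv: j−2=h, g−2=e, n−2=l, o−2=m, g−2=e, v−2=t.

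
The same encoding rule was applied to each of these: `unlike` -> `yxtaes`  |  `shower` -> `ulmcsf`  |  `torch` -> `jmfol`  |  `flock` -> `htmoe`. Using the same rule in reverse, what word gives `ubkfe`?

spark

u(20)→y(24) and n(13)→x(23) fit y≡15x+10 (mod 26); the inverse of 15 mod 26 is 7. Treating letters as 0–25, the rule is x ↦ 15x + 10 (mod 26).
Undoing it on ubkfe: u(20)→7·(20−10)≡18=s; b(1)→7·(1−10)≡15=p; k(10)→7·(10−10)≡0=a; f(5)→7·(5−10)≡17=r; e(4)→7·(4−10)≡10=k (all mod 26).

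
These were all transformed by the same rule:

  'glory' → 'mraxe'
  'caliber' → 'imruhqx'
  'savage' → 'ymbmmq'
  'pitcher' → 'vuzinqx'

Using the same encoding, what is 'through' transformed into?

znxagmn

The shift depends on letter class: consonant g→m is +6, but vowel o→a is +12. Vowels shift forward by 12 and consonants shift forward by 6.
Applying it to through: t(cons)+6=z, h(cons)+6=n, r(cons)+6=x, o(vowel)+12=a, u(vowel)+12=g, g(cons)+6=m, h(cons)+6=n.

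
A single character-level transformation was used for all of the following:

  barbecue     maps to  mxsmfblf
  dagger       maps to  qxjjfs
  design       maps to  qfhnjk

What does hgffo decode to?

Treating letters as 0–25, the rule is x ↦ 15x + 23 (mod 26).
Undoing it on hgffo: h(7)→7·(7−23)≡18=s; g(6)→7·(6−23)≡11=l; f(5)→7·(5−23)≡4=e; f(5)→7·(5−23)≡4=e; o(14)→7·(14−23)≡15=p (all mod 26).

sleep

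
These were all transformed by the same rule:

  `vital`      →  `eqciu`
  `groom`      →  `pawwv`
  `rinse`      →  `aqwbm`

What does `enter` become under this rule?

Vowels shift forward by 8 and consonants shift forward by 9.
On enter: e(vowel)+8=m, n(cons)+9=w, t(cons)+9=c, e(vowel)+8=m, r(cons)+9=a.

mwcma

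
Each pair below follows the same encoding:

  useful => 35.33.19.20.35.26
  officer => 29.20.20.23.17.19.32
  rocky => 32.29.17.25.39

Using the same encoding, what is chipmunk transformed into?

u is letter #21 and maps to 35: an offset of 14. Letters become their 1-based position plus 14 (so a→15, b→16, …).
On chipmunk: c=3→17, h=8→22, i=9→23, p=16→30, m=13→27, u=21→35, n=14→28, k=11→25.

17.22.23.30.27.35.28.25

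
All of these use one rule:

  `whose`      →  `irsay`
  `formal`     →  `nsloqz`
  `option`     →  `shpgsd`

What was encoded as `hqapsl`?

w(22)→i(8) and h(7)→r(17) fit y≡15x+16 (mod 26); the inverse of 15 mod 26 is 7. Treating letters as 0–25, the rule is x ↦ 15x + 16 (mod 26).
Decoding hqapsl: h(7)→7·(7−16)≡15=p; q(16)→7·(16−16)≡0=a; a(0)→7·(0−16)≡18=s; p(15)→7·(15−16)≡19=t; s(18)→7·(18−16)≡14=o; l(11)→7·(11−16)≡17=r (all mod 26).

pastor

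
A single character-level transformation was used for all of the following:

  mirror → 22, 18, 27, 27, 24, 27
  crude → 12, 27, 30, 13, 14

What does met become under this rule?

22, 14, 29

Letters become their 1-based position plus 9 (so a→10, b→11, …).
Applying it to met: m=13→22, e=5→14, t=20→29.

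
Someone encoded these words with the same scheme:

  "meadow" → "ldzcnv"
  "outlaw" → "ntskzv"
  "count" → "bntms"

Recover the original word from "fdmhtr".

Every letter moves 25 places later in the alphabet, wrapping around z→a.
Reversing it on fdmhtr: f−25=g, d−25=e, m−25=n, h−25=i, t−25=u, r−25=s.

genius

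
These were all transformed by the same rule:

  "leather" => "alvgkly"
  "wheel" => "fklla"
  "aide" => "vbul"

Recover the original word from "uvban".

l(11)→a(0) and e(4)→l(11) fit y≡17x+21 (mod 26); the inverse of 17 mod 26 is 23. Each letter's alphabet position (a=0..z=25) is mapped through 17·x+21 mod 26 — an affine cipher.
Undoing it on uvban: u(20)→23·(20−21)≡3=d; v(21)→23·(21−21)≡0=a; b(1)→23·(1−21)≡8=i; a(0)→23·(0−21)≡11=l; n(13)→23·(13−21)≡24=y (all mod 26).

daily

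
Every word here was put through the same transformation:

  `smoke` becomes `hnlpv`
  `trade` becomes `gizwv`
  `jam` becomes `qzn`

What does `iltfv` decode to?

Each letter is replaced by its mirror in the alphabet: a↔z, b↔y, c↔x, and so on (the Atbash cipher).
Undoing it on iltfv: i↔r, l↔o, t↔g, f↔u, v↔e.

rogue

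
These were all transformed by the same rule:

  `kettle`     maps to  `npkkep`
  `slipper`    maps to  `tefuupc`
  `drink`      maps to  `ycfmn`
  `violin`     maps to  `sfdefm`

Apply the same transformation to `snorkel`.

k(10)→n(13) and e(4)→p(15) fit y≡17x+25 (mod 26); the inverse of 17 mod 26 is 23. Treating letters as 0–25, the rule is x ↦ 17x + 25 (mod 26).
Applying it to snorkel: s(18)→17·18+25≡19=t; n(13)→17·13+25≡12=m; o(14)→17·14+25≡3=d; r(17)→17·17+25≡2=c; k(10)→17·10+25≡13=n; e(4)→17·4+25≡15=p; l(11)→17·11+25≡4=e (all mod 26).

tmdcnpe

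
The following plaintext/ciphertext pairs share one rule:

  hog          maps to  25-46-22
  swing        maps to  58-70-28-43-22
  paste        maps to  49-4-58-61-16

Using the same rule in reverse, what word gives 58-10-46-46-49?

scoop

h(#8)→25 and o(#15)→46: differences scale by 3, so n = 3·pos + 1. The formula is n = 3×(alphabet index, a=1) + 1.
Undoing it on 58-10-46-46-49: 58→(58−1)÷3=19=s, 10→(10−1)÷3=3=c, 46→(46−1)÷3=15=o, 46→(46−1)÷3=15=o, 49→(49−1)÷3=16=p.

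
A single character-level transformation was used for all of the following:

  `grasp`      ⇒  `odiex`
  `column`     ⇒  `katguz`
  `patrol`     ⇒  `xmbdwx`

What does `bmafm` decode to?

taste

Shifts by position in grasp: pos 0: g→o (+8), pos 1: r→d (+12), pos 2: a→i (+8), pos 3: s→e (+12) — repeating every 2. It's a Vigenère-style cipher with numeric key [8,12]: position i shifts by key[i mod 2].
Reversing it on bmafm: b−8=t, m−12=a, a−8=s, f−12=t, m−8=e.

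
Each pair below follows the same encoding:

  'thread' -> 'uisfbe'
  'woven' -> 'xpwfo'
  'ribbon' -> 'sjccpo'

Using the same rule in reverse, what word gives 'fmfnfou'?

element

Each letter is shifted forward by 1 in the alphabet (a Caesar shift of +1).
Reversing it on fmfnfou: f−1=e, m−1=l, f−1=e, n−1=m, f−1=e, o−1=n, u−1=t.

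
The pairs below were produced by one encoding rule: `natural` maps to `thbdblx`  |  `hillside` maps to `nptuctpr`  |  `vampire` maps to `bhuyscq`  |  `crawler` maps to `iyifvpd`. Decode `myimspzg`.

gradient

In natural: n→t is +6, a→h is +7, t→b is +8, u→d is +9 — the shift increases by 1 each position. The shift increases by 1 at each position, starting from +6: 6, 7, 8, ….
Reversing it on myimspzg: m−6=g, y−7=r, i−8=a, m−9=d, s−10=i, p−11=e, z−12=n, g−13=t.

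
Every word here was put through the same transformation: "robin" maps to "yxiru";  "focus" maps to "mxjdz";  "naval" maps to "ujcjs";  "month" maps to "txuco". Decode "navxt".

Shifts by position in robin: pos 0: r→y (+7), pos 1: o→x (+9), pos 2: b→i (+7), pos 3: i→r (+9) — repeating every 2. It's a Vigenère-style cipher with numeric key [7,9]: position i shifts by key[i mod 2].
Undoing it on navxt: n−7=g, a−9=r, v−7=o, x−9=o, t−7=m.

groom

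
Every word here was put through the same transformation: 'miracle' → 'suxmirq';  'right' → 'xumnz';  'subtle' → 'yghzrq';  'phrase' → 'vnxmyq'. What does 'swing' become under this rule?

The shift depends on letter class: consonant m→s is +6, but vowel i→u is +12. The rule splits by letter class: vowels +12, consonants +6.
Applying it to swing: s(cons)+6=y, w(cons)+6=c, i(vowel)+12=u, n(cons)+6=t, g(cons)+6=m.

ycutm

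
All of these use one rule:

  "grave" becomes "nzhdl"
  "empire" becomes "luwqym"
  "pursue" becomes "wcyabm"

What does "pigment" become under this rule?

wqnulva

Shifts by position in grave: pos 0: g→n (+7), pos 1: r→z (+8), pos 2: a→h (+7), pos 3: v→d (+8) — repeating every 2. A repeating key of period 2 is used — shifts +7, +8 over and over.
On pigment: p+7=w, i+8=q, g+7=n, m+8=u, e+7=l, n+8=v, t+7=a.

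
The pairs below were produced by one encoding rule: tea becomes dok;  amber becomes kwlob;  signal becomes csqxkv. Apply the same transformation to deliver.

novsfob

Compare letters: t→d is +10, e→o is +10, a→k is +10 — a constant shift. This is a Caesar cipher with shift 10.
Applying it to deliver: d+10=n, e+10=o, l+10=v, i+10=s, v+10=f, e+10=o, r+10=b.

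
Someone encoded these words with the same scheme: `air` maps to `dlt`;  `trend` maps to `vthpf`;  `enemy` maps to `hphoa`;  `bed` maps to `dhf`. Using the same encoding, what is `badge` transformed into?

The shift depends on letter class: consonant r→t is +2, but vowel a→d is +3. Vowels shift forward by 3 and consonants shift forward by 2.
On badge: b(cons)+2=d, a(vowel)+3=d, d(cons)+2=f, g(cons)+2=i, e(vowel)+3=h.

ddfih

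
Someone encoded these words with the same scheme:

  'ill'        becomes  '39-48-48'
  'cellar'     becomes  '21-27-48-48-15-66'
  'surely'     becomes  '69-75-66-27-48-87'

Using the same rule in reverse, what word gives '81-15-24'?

wad

Each letter becomes 3×(its alphabet position, a=1..z=26) + 12.
Decoding 81-15-24: 81→(81−12)÷3=23=w, 15→(15−12)÷3=1=a, 24→(24−12)÷3=4=d.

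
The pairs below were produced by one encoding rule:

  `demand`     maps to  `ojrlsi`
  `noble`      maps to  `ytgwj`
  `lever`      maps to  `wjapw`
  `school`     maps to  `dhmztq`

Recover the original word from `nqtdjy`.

closet

Shifts by position in demand: pos 0: d→o (+11), pos 1: e→j (+5), pos 2: m→r (+5), pos 3: a→l (+11), pos 4: n→s (+5), pos 5: d→i (+5) — repeating every 3. The shifts repeat in a cycle of length 3: positions 0,1,… shift by +11, +5, +5, then the pattern repeats.
Decoding nqtdjy: n−11=c, q−5=l, t−5=o, d−11=s, j−5=e, y−5=t.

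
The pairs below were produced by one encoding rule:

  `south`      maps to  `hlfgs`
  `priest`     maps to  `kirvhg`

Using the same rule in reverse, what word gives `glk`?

Each pair mirrors across the alphabet (s↔h, o↔l, u↔f): positions sum to 25. Letters are reflected about the middle of the alphabet (position → 25−position): Atbash.
Reversing it on glk: g↔t, l↔o, k↔p.

top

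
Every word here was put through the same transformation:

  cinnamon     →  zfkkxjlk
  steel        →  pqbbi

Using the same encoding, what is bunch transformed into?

Compare letters: c→z is +23, i→f is +23, n→k is +23 — a constant shift. Each letter is shifted forward by 23 in the alphabet (a Caesar shift of +23).
For bunch: b+23=y, u+23=r, n+23=k, c+23=z, h+23=e.

yrkze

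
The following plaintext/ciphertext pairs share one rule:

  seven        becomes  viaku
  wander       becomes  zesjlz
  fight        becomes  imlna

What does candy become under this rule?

fesjf

In seven: s→v is +3, e→i is +4, v→a is +5, e→k is +6 — the shift increases by 1 each position. Letter i (0-indexed) is shifted by i+3, so successive shifts are 3, 4, 5, ….
Applying it to candy: c+3=f, a+4=e, n+5=s, d+6=j, y+7=f.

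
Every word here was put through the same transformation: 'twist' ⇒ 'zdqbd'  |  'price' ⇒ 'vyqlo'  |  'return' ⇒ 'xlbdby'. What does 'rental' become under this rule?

xlvckw

In twist: t→z is +6, w→d is +7, i→q is +8, s→b is +9 — the shift increases by 1 each position. Letter i (0-indexed) is shifted by i+6, so successive shifts are 6, 7, 8, ….
Applying it to rental: r+6=x, e+7=l, n+8=v, t+9=c, a+10=k, l+11=w.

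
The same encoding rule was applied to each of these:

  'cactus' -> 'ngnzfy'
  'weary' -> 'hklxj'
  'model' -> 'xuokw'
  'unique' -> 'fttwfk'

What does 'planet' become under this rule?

Shifts by position in cactus: pos 0: c→n (+11), pos 1: a→g (+6), pos 2: c→n (+11), pos 3: t→z (+6) — repeating every 2. A repeating key of period 2 is used — shifts +11, +6 over and over.
On planet: p+11=a, l+6=r, a+11=l, n+6=t, e+11=p, t+6=z.

arltpz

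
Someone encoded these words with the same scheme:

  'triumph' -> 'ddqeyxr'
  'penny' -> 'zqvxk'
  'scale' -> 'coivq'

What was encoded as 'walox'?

It's a Vigenère-style cipher with numeric key [10,12,8]: position i shifts by key[i mod 3].
Decoding walox: w−10=m, a−12=o, l−8=d, o−10=e, x−12=l.

model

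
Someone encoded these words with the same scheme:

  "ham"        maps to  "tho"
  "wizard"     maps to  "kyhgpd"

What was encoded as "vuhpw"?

The output letters match the input read backwards, each shifted +7: ham reversed is mah. The word is reversed, then every letter is shifted forward by 7.
Undoing it on vuhpw: shift back: v−7=o, u−7=n, h−7=a, p−7=i, w−7=p → onaip; then reverse → piano.

piano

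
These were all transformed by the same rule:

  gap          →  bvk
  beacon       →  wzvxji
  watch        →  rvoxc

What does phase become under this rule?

kcvnz

Compare letters: g→b is +21, a→v is +21, p→k is +21 — a constant shift. This is a Caesar cipher with shift 21.
Applying it to phase: p+21=k, h+21=c, a+21=v, s+21=n, e+21=z.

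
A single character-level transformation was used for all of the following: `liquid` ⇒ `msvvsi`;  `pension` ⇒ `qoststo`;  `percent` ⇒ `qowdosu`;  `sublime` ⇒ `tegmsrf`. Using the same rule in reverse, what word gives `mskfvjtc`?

Shifts by position in liquid: pos 0: l→m (+1), pos 1: i→s (+10), pos 2: q→v (+5), pos 3: u→v (+1), pos 4: i→s (+10), pos 5: d→i (+5) — repeating every 3. The shifts repeat in a cycle of length 3: positions 0,1,… shift by +1, +10, +5, then the pattern repeats.
Undoing it on mskfvjtc: m−1=l, s−10=i, k−5=f, f−1=e, v−10=l, j−5=e, t−1=s, c−10=s.

lifeless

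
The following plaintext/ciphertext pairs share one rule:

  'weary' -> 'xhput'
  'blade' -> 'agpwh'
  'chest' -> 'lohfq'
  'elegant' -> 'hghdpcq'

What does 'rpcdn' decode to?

mango

w(22)→x(23) and e(4)→h(7) fit y≡11x+15 (mod 26); the inverse of 11 mod 26 is 19. This is an affine cipher: with a=0,…,z=25, each position x becomes (11x+15) mod 26.
Decoding rpcdn: r(17)→19·(17−15)≡12=m; p(15)→19·(15−15)≡0=a; c(2)→19·(2−15)≡13=n; d(3)→19·(3−15)≡6=g; n(13)→19·(13−15)≡14=o (all mod 26).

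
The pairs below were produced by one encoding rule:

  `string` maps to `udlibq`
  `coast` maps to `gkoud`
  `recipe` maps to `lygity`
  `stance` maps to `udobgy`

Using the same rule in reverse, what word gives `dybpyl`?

s(18)→u(20) and t(19)→d(3) fit y≡9x+14 (mod 26); the inverse of 9 mod 26 is 3. Treating letters as 0–25, the rule is x ↦ 9x + 14 (mod 26).
Undoing it on dybpyl: d(3)→3·(3−14)≡19=t; y(24)→3·(24−14)≡4=e; b(1)→3·(1−14)≡13=n; p(15)→3·(15−14)≡3=d; y(24)→3·(24−14)≡4=e; l(11)→3·(11−14)≡17=r (all mod 26).

tender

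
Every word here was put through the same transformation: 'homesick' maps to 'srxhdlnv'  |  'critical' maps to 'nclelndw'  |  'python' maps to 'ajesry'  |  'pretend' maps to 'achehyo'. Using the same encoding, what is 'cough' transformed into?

nrxrs

The rule splits by letter class: vowels +3, consonants +11.
On cough: c(cons)+11=n, o(vowel)+3=r, u(vowel)+3=x, g(cons)+11=r, h(cons)+11=s.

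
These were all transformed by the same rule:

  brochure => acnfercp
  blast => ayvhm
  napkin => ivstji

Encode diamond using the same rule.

Each letter's alphabet position (a=0..z=25) is mapped through 5·x+21 mod 26 — an affine cipher.
For diamond: d(3)→5·3+21≡10=k; i(8)→5·8+21≡9=j; a(0)→5·0+21≡21=v; m(12)→5·12+21≡3=d; o(14)→5·14+21≡13=n; n(13)→5·13+21≡8=i; d(3)→5·3+21≡10=k (all mod 26).

kjvdnik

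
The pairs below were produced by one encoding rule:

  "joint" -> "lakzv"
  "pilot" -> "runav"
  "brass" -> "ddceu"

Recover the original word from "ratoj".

porch

Shifts by position in joint: pos 0: j→l (+2), pos 1: o→a (+12), pos 2: i→k (+2), pos 3: n→z (+12) — repeating every 2. It's a Vigenère-style cipher with numeric key [2,12]: position i shifts by key[i mod 2].
Undoing it on ratoj: r−2=p, a−12=o, t−2=r, o−12=c, j−2=h.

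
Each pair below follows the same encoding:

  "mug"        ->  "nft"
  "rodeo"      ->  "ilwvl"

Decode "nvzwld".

Each pair mirrors across the alphabet (m↔n, u↔f, g↔t): positions sum to 25. This is the alphabet-reversal cipher (Atbash): a becomes z, b becomes y, etc.
Undoing it on nvzwld: n↔m, v↔e, z↔a, w↔d, l↔o, d↔w.

meadow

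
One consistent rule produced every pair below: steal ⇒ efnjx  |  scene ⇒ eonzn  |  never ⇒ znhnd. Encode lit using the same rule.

xrf

The shift depends on letter class: consonant s→e is +12, but vowel e→n is +9. Two shifts are in play — +9 for a/e/i/o/u, +12 for every other letter.
Applying it to lit: l(cons)+12=x, i(vowel)+9=r, t(cons)+12=f.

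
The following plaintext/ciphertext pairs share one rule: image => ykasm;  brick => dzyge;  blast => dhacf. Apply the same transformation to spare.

i(8)→y(24) and m(12)→k(10) fit y≡3x+0 (mod 26); the inverse of 3 mod 26 is 9. Each letter's alphabet position (a=0..z=25) is mapped through 3·x+0 mod 26 — an affine cipher.
On spare: s(18)→3·18+0≡2=c; p(15)→3·15+0≡19=t; a(0)→3·0+0≡0=a; r(17)→3·17+0≡25=z; e(4)→3·4+0≡12=m (all mod 26).

ctazm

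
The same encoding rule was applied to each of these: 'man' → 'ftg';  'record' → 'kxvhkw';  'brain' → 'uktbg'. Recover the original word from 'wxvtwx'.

decade

Compare letters: m→f is +19, a→t is +19, n→g is +19 — a constant shift. This is a Caesar cipher with shift 19.
Reversing it on wxvtwx: w−19=d, x−19=e, v−19=c, t−19=a, w−19=d, x−19=e.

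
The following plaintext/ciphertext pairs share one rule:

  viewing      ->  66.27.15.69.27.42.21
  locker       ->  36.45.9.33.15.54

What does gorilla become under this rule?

Each letter becomes 3×(its alphabet position, a=1..z=26).
For gorilla: g=7→21, o=15→45, r=18→54, i=9→27, l=12→36, l=12→36, a=1→3.

21.45.54.27.36.36.3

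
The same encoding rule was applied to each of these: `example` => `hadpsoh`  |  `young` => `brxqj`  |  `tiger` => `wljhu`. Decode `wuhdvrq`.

Each letter is shifted forward by 3 in the alphabet (a Caesar shift of +3).
Undoing it on wuhdvrq: w−3=t, u−3=r, h−3=e, d−3=a, v−3=s, r−3=o, q−3=n.

treason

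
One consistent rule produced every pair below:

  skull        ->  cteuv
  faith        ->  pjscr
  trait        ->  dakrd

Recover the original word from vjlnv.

Shifts by position in skull: pos 0: s→c (+10), pos 1: k→t (+9), pos 2: u→e (+10), pos 3: l→u (+9) — repeating every 2. A repeating key of period 2 is used — shifts +10, +9 over and over.
Reversing it on vjlnv: v−10=l, j−9=a, l−10=b, n−9=e, v−10=l.

label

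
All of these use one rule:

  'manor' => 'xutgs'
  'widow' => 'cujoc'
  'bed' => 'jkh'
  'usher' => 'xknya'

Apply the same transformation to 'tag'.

mgz

The output letters match the input read backwards, each shifted +6: manor reversed is ronam. The word is reversed, then every letter is shifted forward by 6.
On tag: reverse → gat; then shift: g+6=m, a+6=g, t+6=z.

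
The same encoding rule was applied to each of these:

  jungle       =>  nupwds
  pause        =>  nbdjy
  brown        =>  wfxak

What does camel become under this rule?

The output letters match the input read backwards, each shifted +9: jungle reversed is elgnuj. The word is reversed, then every letter is shifted forward by 9.
For camel: reverse → lemac; then shift: l+9=u, e+9=n, m+9=v, a+9=j, c+9=l.

unvjl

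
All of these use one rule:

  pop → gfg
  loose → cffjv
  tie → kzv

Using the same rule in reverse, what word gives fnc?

owl

It's a constant shift of +17 (ROT17).
Decoding fnc: f−17=o, n−17=w, c−17=l.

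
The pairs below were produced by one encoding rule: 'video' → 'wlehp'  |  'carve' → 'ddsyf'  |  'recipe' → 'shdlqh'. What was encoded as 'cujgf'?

bride

Shifts by position in video: pos 0: v→w (+1), pos 1: i→l (+3), pos 2: d→e (+1), pos 3: e→h (+3) — repeating every 2. The shifts repeat in a cycle of length 2: positions 0,1,… shift by +1, +3, then the pattern repeats.
Undoing it on cujgf: c−1=b, u−3=r, j−1=i, g−3=d, f−1=e.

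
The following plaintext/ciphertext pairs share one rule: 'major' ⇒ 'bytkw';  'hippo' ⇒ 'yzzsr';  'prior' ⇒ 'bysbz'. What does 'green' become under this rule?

The output letters match the input read backwards, each shifted +10: major reversed is rojam. The word is reversed, then every letter is shifted forward by 10.
On green: reverse → neerg; then shift: n+10=x, e+10=o, e+10=o, r+10=b, g+10=q.

xoobq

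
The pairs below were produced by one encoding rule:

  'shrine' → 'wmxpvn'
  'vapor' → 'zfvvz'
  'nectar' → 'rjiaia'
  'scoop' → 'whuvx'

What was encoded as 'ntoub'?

In shrine: s→w is +4, h→m is +5, r→x is +6, i→p is +7 — the shift increases by 1 each position. The shift increases by 1 at each position, starting from +4: 4, 5, 6, ….
Decoding ntoub: n−4=j, t−5=o, o−6=i, u−7=n, b−8=t.

joint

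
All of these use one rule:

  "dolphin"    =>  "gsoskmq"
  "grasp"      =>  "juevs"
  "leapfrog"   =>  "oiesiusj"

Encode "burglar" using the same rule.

The shift depends on letter class: consonant d→g is +3, but vowel o→s is +4. The rule splits by letter class: vowels +4, consonants +3.
On burglar: b(cons)+3=e, u(vowel)+4=y, r(cons)+3=u, g(cons)+3=j, l(cons)+3=o, a(vowel)+4=e, r(cons)+3=u.

eyujoeu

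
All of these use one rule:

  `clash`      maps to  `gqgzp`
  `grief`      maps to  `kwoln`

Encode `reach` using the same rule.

In clash: c→g is +4, l→q is +5, a→g is +6, s→z is +7 — the shift increases by 1 each position. The shift increases by 1 at each position, starting from +4: 4, 5, 6, ….
For reach: r+4=v, e+5=j, a+6=g, c+7=j, h+8=p.

vjgjp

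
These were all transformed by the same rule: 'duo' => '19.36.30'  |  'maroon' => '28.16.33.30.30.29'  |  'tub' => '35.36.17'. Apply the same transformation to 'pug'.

31.36.22

d is letter #4 and maps to 19: an offset of 15. Each letter is replaced by its alphabet position (a=1..z=26) + 15.
On pug: p=16→31, u=21→36, g=7→22.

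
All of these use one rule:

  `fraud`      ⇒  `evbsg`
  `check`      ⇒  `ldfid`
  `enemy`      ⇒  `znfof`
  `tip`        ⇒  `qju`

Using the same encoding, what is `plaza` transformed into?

babmq

Read the word backwards and shift each letter +1.
Applying it to plaza: reverse → azalp; then shift: a+1=b, z+1=a, a+1=b, l+1=m, p+1=q.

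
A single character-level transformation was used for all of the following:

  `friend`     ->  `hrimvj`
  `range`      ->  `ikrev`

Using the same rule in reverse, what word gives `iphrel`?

handle

The output letters match the input read backwards, each shifted +4: friend reversed is dneirf. Read the word backwards and shift each letter +4.
Decoding iphrel: shift back: i−4=e, p−4=l, h−4=d, r−4=n, e−4=a, l−4=h → eldnah; then reverse → handle.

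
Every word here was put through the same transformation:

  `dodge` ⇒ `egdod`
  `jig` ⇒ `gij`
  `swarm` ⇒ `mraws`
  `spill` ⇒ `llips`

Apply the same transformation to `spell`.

It's just the letters in reverse order.
On spell: reverse → lleps.

lleps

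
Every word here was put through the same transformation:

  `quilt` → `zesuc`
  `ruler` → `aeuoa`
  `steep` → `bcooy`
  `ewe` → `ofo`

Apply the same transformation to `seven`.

The shift depends on letter class: consonant q→z is +9, but vowel u→e is +10. The rule splits by letter class: vowels +10, consonants +9.
On seven: s(cons)+9=b, e(vowel)+10=o, v(cons)+9=e, e(vowel)+10=o, n(cons)+9=w.

boeow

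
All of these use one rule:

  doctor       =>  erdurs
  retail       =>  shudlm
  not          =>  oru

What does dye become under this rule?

ezh

The shift depends on letter class: consonant d→e is +1, but vowel o→r is +3. The rule splits by letter class: vowels +3, consonants +1.
For dye: d(cons)+1=e, y(cons)+1=z, e(vowel)+3=h.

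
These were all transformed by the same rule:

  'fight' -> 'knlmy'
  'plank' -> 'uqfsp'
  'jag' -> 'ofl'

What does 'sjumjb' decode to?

Compare letters: f→k is +5, i→n is +5, g→l is +5 — a constant shift. Each letter is shifted forward by 5 in the alphabet (a Caesar shift of +5).
Undoing it on sjumjb: s−5=n, j−5=e, u−5=p, m−5=h, j−5=e, b−5=w.

nephew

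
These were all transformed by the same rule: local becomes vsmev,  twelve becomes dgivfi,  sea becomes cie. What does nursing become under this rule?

xybcmxq

The shift depends on letter class: consonant l→v is +10, but vowel o→s is +4. Vowels shift forward by 4 and consonants shift forward by 10.
Applying it to nursing: n(cons)+10=x, u(vowel)+4=y, r(cons)+10=b, s(cons)+10=c, i(vowel)+4=m, n(cons)+10=x, g(cons)+10=q.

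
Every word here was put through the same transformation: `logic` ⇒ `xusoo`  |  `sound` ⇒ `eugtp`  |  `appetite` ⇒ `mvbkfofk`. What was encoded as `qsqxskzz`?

It's a Vigenère-style cipher with numeric key [12,6]: position i shifts by key[i mod 2].
Undoing it on qsqxskzz: q−12=e, s−6=m, q−12=e, x−6=r, s−12=g, k−6=e, z−12=n, z−6=t.

emergent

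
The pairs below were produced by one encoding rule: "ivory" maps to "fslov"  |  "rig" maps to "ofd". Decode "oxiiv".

rally

Compare letters: i→f is +23, v→s is +23, o→l is +23 — a constant shift. Each letter is shifted forward by 23 in the alphabet (a Caesar shift of +23).
Undoing it on oxiiv: o−23=r, x−23=a, i−23=l, i−23=l, v−23=y.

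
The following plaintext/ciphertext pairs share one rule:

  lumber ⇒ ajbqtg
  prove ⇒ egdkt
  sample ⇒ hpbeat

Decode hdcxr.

It's a constant shift of +15 (ROT15).
Reversing it on hdcxr: h−15=s, d−15=o, c−15=n, x−15=i, r−15=c.

sonic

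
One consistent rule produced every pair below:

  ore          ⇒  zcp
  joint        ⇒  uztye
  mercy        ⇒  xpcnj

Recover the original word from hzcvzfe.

Compare letters: o→z is +11, r→c is +11, e→p is +11 — a constant shift. Each letter is shifted forward by 11 in the alphabet (a Caesar shift of +11).
Reversing it on hzcvzfe: h−11=w, z−11=o, c−11=r, v−11=k, z−11=o, f−11=u, e−11=t.

workout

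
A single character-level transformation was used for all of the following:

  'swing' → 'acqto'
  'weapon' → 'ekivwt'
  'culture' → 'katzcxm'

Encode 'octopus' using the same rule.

wibuxaa

Shifts by position in swing: pos 0: s→a (+8), pos 1: w→c (+6), pos 2: i→q (+8), pos 3: n→t (+6) — repeating every 2. The shifts repeat in a cycle of length 2: positions 0,1,… shift by +8, +6, then the pattern repeats.
Applying it to octopus: o+8=w, c+6=i, t+8=b, o+6=u, p+8=x, u+6=a, s+8=a.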